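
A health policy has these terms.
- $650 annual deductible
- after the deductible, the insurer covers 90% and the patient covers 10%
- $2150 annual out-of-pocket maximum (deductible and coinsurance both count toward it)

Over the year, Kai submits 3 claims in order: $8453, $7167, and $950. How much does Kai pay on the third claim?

$3

Claim 1 ($8453): $650 finishes the deductible; $7803 goes to coinsurance; coinsurance $7803 × 10% = $780.30. Patient pays $1430.30; OOP now $1430.30.
Claim 2 ($7167): deductible met; 10% of $7167 = $716.70. Patient owes $716.70 (running OOP $2147).
Claim 3 ($950): deductible already satisfied, so patient's share is 10% × $950 = $95. OOP would hit $2242 > $2150, so the cap limits the patient to $2150 − $2147 = $3.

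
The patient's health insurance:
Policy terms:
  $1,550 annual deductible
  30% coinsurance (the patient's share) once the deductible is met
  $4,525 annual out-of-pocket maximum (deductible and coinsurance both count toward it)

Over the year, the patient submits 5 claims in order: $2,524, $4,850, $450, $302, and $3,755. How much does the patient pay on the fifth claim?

$1,002.20

#1 ($2,524): $1,550 to deductible, leaving $974; coinsurance $974 × 30% = $292.20. Patient pays $1,842.20; OOP now $1,842.20.
#2 ($4,850): 30% coinsurance on $4,850 = $1,455. Patient pays $1,455; OOP now $3,297.20.
#3 ($450): 30% coinsurance on $450 = $135. Patient pays $135; OOP now $3,432.20.
#4 ($302): 30% coinsurance on $302 = $90.60. Patient pays $90.60; OOP now $3,522.80.
#5 ($3,755): deductible already satisfied, so patient's share is 30% × $3,755 = $1,126.50. Adding that to $3,522.80 gives $4,649.30, past the $4,525 cap; patient pays only $4,525 − $3,522.80 = $1,002.20.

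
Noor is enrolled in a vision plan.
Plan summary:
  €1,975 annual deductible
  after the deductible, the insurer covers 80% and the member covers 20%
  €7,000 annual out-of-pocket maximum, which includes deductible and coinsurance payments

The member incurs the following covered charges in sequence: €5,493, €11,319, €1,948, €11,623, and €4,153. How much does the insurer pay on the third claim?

Bill 1, €5,493: deductible takes €1,975, €3,518 remains; 20% of €3,518 = €703.60. Member owes €2,678.60 (running OOP €2,678.60). Plan pays €5,493 − €2,678.60 = €2,814.40.
Bill 2, €11,319: deductible already satisfied, so member's share is 20% × €11,319 = €2,263.80. Cost to member: €2,263.80. OOP to date €4,942.40. Insurer: €11,319 − €2,263.80 = €9,055.20.
Bill 3, €1,948: deductible already satisfied, so member's share is 20% × €1,948 = €389.60. Member owes €389.60 (running OOP €5,332). Insurer: €1,948 − €389.60 = €1,558.40.

€1,558.40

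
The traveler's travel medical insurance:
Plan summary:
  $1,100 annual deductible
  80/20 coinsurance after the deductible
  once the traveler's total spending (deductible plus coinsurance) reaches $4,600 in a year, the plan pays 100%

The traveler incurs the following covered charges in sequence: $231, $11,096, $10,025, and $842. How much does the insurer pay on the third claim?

#1 ($231): entire amount goes to the deductible. Traveler pays $231; OOP now $231. Insurer: $231 − $231 = $0.
#2 ($11,096): $869 to deductible, leaving $10,227; traveler's 20% is $2,045.40. Traveler owes $2,914.40 (running OOP $3,145.40). Plan pays $11,096 − $2,914.40 = $8,181.60.
#3 ($10,025): deductible met; 20% of $10,025 = $2,005. That would push OOP to $5,150.40, over the $4,600 cap, so traveler pays $4,600 − $3,145.40 = $1,454.60. Insurer: $10,025 − $1,454.60 = $8,570.40.

$8,570.40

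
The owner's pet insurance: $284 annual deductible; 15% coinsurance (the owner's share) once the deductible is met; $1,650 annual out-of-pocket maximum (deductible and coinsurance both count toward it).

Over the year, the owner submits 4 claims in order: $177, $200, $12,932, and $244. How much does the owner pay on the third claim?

$1,352.05

#1 ($177): all of it applies to the deductible. Cost to owner: $177. OOP to date $177.
#2 ($200): $107 to deductible, leaving $93; coinsurance $93 × 15% = $13.95. Cost to owner: $120.95. OOP to date $297.95.
#3 ($12,932): 15% coinsurance on $12,932 = $1,939.80. Adding that to $297.95 gives $2,237.75, past the $1,650 cap; owner pays only $1,650 − $297.95 = $1,352.05.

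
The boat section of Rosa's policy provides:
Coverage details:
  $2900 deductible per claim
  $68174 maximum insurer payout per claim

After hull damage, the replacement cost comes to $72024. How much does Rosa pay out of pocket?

$3850

After the deductible, $72024 − $2900 = $69124 remains.
$69124 exceeds the $68174 limit, so the insurer pays the limit: $68174.
Out of pocket: $72024 − $68174 = $3850.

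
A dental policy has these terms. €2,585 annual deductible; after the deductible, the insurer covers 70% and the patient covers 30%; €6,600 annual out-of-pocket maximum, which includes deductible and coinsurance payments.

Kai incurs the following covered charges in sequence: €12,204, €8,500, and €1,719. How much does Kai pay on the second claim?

Claim 1 — €12,204: €2,585 to deductible, leaving €9,619; patient's 30% is €2,885.70. Cost to patient: €5,470.70. OOP to date €5,470.70.
Claim 2 — €8,500: 30% coinsurance on €8,500 = €2,550. OOP would hit €8,020.70 > €6,600, so the cap limits the patient to €6,600 − €5,470.70 = €1,129.30.

€1,129.30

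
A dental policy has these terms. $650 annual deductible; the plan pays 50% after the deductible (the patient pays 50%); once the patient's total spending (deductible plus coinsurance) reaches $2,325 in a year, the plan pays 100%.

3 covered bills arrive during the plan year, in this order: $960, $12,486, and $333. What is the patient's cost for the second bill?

#1 ($960): $650 to deductible, leaving $310; coinsurance $310 × 50% = $155. Cost to patient: $805. OOP to date $805.
#2 ($12,486): deductible already satisfied, so patient's share is 50% × $12,486 = $6,243. That would push OOP to $7,048, over the $2,325 cap, so patient pays $2,325 − $805 = $1,520.

$1,520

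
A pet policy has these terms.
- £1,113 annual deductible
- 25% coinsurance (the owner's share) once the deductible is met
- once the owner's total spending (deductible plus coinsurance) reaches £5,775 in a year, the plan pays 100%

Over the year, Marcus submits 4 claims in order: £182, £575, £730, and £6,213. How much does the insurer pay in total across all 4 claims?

£4,940.25

#1 (£182): fully absorbed by the deductible. Owner pays £182; OOP now £182. Insurer: £182 − £182 = £0.
#2 (£575): fully absorbed by the deductible. Owner pays £575; OOP now £757. Plan pays £575 − £575 = £0.
#3 (£730): deductible takes £356, £374 remains; owner's 25% is £93.50. Cost to owner: £449.50. OOP to date £1,206.50. Insurer: £730 − £449.50 = £280.50.
#4 (£6,213): 25% coinsurance on £6,213 = £1,553.25. Cost to owner: £1,553.25. OOP to date £2,759.75. Plan pays £6,213 − £1,553.25 = £4,659.75.
Insurer total = bills − owner's total = £7,700 − £2,759.75 = £4,940.25.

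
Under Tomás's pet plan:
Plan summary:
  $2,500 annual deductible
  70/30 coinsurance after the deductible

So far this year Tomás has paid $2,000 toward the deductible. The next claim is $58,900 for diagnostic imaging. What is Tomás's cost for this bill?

$18,020

Remaining deductible: $2,500 − $2,000 = $500.
The remaining $58,400 (= $58,900 − $500) moves to coinsurance.
30% of $58,400 = $17,520 falls to the owner.
Owner responsibility: $500 + $17,520 = $18,020.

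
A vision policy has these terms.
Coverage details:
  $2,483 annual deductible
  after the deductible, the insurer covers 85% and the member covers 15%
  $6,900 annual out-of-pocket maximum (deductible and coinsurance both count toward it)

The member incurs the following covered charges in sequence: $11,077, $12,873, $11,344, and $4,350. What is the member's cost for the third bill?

#1 ($11,077): deductible takes $2,483, $8,594 remains; member's 15% is $1,289.10. Cost to member: $3,772.10. OOP to date $3,772.10.
#2 ($12,873): deductible met; 15% of $12,873 = $1,930.95. Cost to member: $1,930.95. OOP to date $5,703.05.
#3 ($11,344): deductible already satisfied, so member's share is 15% × $11,344 = $1,701.60. That would push OOP to $7,404.65, over the $6,900 cap, so member pays $6,900 − $5,703.05 = $1,196.95.

$1,196.95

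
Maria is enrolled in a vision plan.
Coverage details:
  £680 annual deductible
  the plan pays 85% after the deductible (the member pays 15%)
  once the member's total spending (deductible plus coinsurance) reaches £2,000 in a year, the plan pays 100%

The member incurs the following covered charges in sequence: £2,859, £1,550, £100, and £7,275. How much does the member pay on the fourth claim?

£745.65

#1 (£2,859): deductible takes £680, £2,179 remains; member's 15% is £326.85. Member pays £1,006.85; OOP now £1,006.85.
#2 (£1,550): deductible already satisfied, so member's share is 15% × £1,550 = £232.50. Member pays £232.50; OOP now £1,239.35.
#3 (£100): 15% coinsurance on £100 = £15. Member pays £15; OOP now £1,254.35.
#4 (£7,275): 15% coinsurance on £7,275 = £1,091.25. Adding that to £1,254.35 gives £2,345.60, past the £2,000 cap; member pays only £2,000 − £1,254.35 = £745.65.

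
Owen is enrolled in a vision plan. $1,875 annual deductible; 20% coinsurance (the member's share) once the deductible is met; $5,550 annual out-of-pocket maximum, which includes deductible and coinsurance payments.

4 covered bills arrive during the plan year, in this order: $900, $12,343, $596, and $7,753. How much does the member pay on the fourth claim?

Bill 1, $900: fully absorbed by the deductible. Cost to member: $900. OOP to date $900.
Bill 2, $12,343: deductible takes $975, $11,368 remains; coinsurance $11,368 × 20% = $2,273.60. Member pays $3,248.60; OOP now $4,148.60.
Bill 3, $596: deductible met; 20% of $596 = $119.20. Cost to member: $119.20. OOP to date $4,267.80.
Bill 4, $7,753: 20% coinsurance on $7,753 = $1,550.60. Adding that to $4,267.80 gives $5,818.40, past the $5,550 cap; member pays only $5,550 − $4,267.80 = $1,282.20.

$1,282.20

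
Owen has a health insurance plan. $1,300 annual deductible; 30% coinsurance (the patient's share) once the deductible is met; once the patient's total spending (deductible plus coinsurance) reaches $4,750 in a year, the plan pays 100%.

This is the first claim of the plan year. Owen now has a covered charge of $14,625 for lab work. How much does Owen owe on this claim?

Deductible not yet touched, so the first $1,300 of the bill goes to the deductible.
The remaining $13,325 (= $14,625 − $1,300) moves to coinsurance.
Patient's 30% share of $13,325 is $3,997.50.
That puts the patient's cost at $1,300 + $3,997.50 = $5,297.50 before any cap.
Adding $5,297.50 to the $0 already spent would give $5,297.50, which exceeds the $4,750 cap; the patient pays just $4,750 − $0 = $4,750.

$4,750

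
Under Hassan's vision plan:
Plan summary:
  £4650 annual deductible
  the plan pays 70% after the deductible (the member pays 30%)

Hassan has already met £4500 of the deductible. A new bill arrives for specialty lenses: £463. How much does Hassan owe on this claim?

Remaining deductible: £4650 − £4500 = £150.
The remaining £313 (= £463 − £150) moves to coinsurance.
Coinsurance: £313 × 30% = £93.90.
That puts the member's cost at £150 + £93.90 = £243.90.

£243.90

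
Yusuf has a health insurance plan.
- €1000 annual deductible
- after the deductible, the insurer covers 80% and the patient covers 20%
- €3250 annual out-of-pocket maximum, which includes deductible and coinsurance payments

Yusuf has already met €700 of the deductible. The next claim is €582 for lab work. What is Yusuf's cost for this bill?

€700 of the €1000 deductible is already met, leaving €300.
The remaining €282 (= €582 − €300) moves to coinsurance.
Coinsurance: €282 × 20% = €56.40.
Patient responsibility before any cap: €300 + €56.40 = €356.40.
Cumulative spending €700 + €356.40 = €1056.40 stays under the €3250 maximum.

€356.40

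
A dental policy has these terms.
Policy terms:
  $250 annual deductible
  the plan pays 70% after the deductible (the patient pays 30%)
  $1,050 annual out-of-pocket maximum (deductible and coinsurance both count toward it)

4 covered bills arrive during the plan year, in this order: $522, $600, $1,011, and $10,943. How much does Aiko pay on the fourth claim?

Claim 1 ($522): deductible takes $250, $272 remains; coinsurance $272 × 30% = $81.60. Patient owes $331.60 (running OOP $331.60).
Claim 2 ($600): deductible met; 30% of $600 = $180. Patient pays $180; OOP now $511.60.
Claim 3 ($1,011): deductible met; 30% of $1,011 = $303.30. Patient owes $303.30 (running OOP $814.90).
Claim 4 ($10,943): deductible met; 30% of $10,943 = $3,282.90. That would push OOP to $4,097.80, over the $1,050 cap, so patient pays $1,050 − $814.90 = $235.10.

$235.10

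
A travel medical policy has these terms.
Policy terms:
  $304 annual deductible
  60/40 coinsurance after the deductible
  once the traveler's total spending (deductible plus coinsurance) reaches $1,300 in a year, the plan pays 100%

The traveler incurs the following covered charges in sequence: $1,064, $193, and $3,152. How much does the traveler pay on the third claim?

$614.80

#1 ($1,064): deductible takes $304, $760 remains; 40% of $760 = $304. Traveler owes $608 (running OOP $608).
#2 ($193): deductible already satisfied, so traveler's share is 40% × $193 = $77.20. Traveler pays $77.20; OOP now $685.20.
#3 ($3,152): 40% coinsurance on $3,152 = $1,260.80. Adding that to $685.20 gives $1,946, past the $1,300 cap; traveler pays only $1,300 − $685.20 = $614.80.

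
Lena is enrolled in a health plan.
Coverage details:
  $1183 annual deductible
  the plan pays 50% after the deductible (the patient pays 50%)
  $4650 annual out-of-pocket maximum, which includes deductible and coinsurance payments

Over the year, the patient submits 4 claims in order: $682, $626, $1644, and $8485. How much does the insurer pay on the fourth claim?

$5902.50

Bill 1, $682: entire amount goes to the deductible. Patient pays $682; OOP now $682. Plan pays $682 − $682 = $0.
Bill 2, $626: deductible takes $501, $125 remains; coinsurance $125 × 50% = $62.50. Patient pays $563.50; OOP now $1245.50. Insurer: $626 − $563.50 = $62.50.
Bill 3, $1644: deductible met; 50% of $1644 = $822. Cost to patient: $822. OOP to date $2067.50. Insurer: $1644 − $822 = $822.
Bill 4, $8485: deductible already satisfied, so patient's share is 50% × $8485 = $4242.50. OOP would hit $6310 > $4650, so the cap limits the patient to $4650 − $2067.50 = $2582.50. Plan pays $8485 − $2582.50 = $5902.50.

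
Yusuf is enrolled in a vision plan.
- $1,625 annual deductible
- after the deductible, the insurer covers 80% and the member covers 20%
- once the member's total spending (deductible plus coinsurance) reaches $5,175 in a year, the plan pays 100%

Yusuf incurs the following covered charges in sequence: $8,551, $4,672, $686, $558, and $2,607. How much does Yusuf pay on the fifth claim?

Claim 1 — $8,551: $1,625 finishes the deductible; $6,926 goes to coinsurance; member's 20% is $1,385.20. Cost to member: $3,010.20. OOP to date $3,010.20.
Claim 2 — $4,672: deductible met; 20% of $4,672 = $934.40. Member owes $934.40 (running OOP $3,944.60).
Claim 3 — $686: deductible already satisfied, so member's share is 20% × $686 = $137.20. Member owes $137.20 (running OOP $4,081.80).
Claim 4 — $558: deductible met; 20% of $558 = $111.60. Cost to member: $111.60. OOP to date $4,193.40.
Claim 5 — $2,607: deductible met; 20% of $2,607 = $521.40. Member owes $521.40 (running OOP $4,714.80).

$521.40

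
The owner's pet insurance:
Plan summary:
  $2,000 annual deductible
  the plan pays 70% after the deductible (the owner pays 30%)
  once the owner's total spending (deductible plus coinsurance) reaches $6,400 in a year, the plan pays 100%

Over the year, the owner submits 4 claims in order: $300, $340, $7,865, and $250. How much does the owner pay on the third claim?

Claim 1 ($300): all of it applies to the deductible. Cost to owner: $300. OOP to date $300.
Claim 2 ($340): fully absorbed by the deductible. Owner owes $340 (running OOP $640).
Claim 3 ($7,865): deductible takes $1,360, $6,505 remains; coinsurance $6,505 × 30% = $1,951.50. Owner pays $3,311.50; OOP now $3,951.50.

$3,311.50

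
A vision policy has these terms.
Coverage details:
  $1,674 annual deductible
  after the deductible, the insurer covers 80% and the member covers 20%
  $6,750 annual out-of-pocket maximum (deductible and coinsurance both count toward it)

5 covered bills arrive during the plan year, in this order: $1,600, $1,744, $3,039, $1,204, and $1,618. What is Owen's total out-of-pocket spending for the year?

$3,180.20

Claim 1 — $1,600: all of it applies to the deductible. Cost to member: $1,600. OOP to date $1,600.
Claim 2 — $1,744: $74 finishes the deductible; $1,670 goes to coinsurance; 20% of $1,670 = $334. Member owes $408 (running OOP $2,008).
Claim 3 — $3,039: 20% coinsurance on $3,039 = $607.80. Cost to member: $607.80. OOP to date $2,615.80.
Claim 4 — $1,204: deductible already satisfied, so member's share is 20% × $1,204 = $240.80. Member owes $240.80 (running OOP $2,856.60).
Claim 5 — $1,618: deductible met; 20% of $1,618 = $323.60. Member owes $323.60 (running OOP $3,180.20).
Summing the member's payments: $1,600 + $408 + $607.80 + $240.80 + $323.60 = $3,180.20.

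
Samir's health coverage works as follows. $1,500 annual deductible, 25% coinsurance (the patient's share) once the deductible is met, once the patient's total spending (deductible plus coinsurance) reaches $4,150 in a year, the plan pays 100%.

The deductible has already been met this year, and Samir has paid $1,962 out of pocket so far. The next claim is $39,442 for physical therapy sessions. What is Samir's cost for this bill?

With the deductible met, the entire $39,442 is subject to coinsurance.
25% of $39,442 = $9,860.50 falls to the patient.
That would bring total out-of-pocket to $11,822.50, past the $4,150 cap. The patient is capped at $4,150 − $1,962 = $2,188 on this claim.

$2,188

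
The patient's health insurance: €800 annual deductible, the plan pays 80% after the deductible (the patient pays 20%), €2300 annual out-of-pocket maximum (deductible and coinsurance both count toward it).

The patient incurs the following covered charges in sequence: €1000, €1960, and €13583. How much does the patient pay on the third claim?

Claim 1 — €1000: deductible takes €800, €200 remains; 20% of €200 = €40. Cost to patient: €840. OOP to date €840.
Claim 2 — €1960: deductible met; 20% of €1960 = €392. Patient owes €392 (running OOP €1232).
Claim 3 — €13583: deductible already satisfied, so patient's share is 20% × €13583 = €2716.60. That would push OOP to €3948.60, over the €2300 cap, so patient pays €2300 − €1232 = €1068.

€1068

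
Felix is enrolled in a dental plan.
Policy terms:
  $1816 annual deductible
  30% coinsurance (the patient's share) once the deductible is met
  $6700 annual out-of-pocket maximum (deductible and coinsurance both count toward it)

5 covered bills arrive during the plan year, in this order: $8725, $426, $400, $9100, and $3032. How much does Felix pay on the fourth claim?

Claim 1 ($8725): deductible takes $1816, $6909 remains; coinsurance $6909 × 30% = $2072.70. Patient pays $3888.70; OOP now $3888.70.
Claim 2 ($426): 30% coinsurance on $426 = $127.80. Patient owes $127.80 (running OOP $4016.50).
Claim 3 ($400): deductible met; 30% of $400 = $120. Patient pays $120; OOP now $4136.50.
Claim 4 ($9100): deductible already satisfied, so patient's share is 30% × $9100 = $2730. Adding that to $4136.50 gives $6866.50, past the $6700 cap; patient pays only $6700 − $4136.50 = $2563.50.

$2563.50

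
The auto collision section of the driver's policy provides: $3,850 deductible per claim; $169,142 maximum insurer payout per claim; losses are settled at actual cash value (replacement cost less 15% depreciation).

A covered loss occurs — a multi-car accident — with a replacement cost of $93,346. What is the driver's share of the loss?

Depreciate 15%: the covered value is $93,346 × 0.85 = $79,344.10.
Less the $3,850 deductible: $79,344.10 − $3,850 = $75,494.10.
That's under the $169,142 cap, so the insurer reimburses the full $75,494.10.
Driver's share is the uncovered remainder: $93,346 − $75,494.10 = $17,851.90.

$17,851.90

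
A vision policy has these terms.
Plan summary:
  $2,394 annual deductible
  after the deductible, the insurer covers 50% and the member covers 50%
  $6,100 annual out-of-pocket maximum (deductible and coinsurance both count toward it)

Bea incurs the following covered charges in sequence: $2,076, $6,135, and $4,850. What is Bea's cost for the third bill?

Claim 1 ($2,076): entire amount goes to the deductible. Cost to member: $2,076. OOP to date $2,076.
Claim 2 ($6,135): deductible takes $318, $5,817 remains; 50% of $5,817 = $2,908.50. Member pays $3,226.50; OOP now $5,302.50.
Claim 3 ($4,850): 50% coinsurance on $4,850 = $2,425. OOP would hit $7,727.50 > $6,100, so the cap limits the member to $6,100 − $5,302.50 = $797.50.

$797.50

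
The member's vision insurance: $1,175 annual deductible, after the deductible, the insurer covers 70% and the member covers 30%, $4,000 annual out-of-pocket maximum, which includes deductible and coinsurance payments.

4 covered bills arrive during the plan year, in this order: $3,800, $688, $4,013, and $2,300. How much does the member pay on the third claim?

Bill 1, $3,800: deductible takes $1,175, $2,625 remains; 30% of $2,625 = $787.50. Cost to member: $1,962.50. OOP to date $1,962.50.
Bill 2, $688: 30% coinsurance on $688 = $206.40. Member pays $206.40; OOP now $2,168.90.
Bill 3, $4,013: deductible already satisfied, so member's share is 30% × $4,013 = $1,203.90. Cost to member: $1,203.90. OOP to date $3,372.80.

$1,203.90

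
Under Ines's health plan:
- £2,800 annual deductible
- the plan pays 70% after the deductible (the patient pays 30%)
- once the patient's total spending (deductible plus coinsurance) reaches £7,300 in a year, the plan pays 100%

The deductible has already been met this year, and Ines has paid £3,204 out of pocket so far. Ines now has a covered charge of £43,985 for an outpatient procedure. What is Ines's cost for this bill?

£4,096

With the deductible met, the entire £43,985 is subject to coinsurance.
Patient's 30% share of £43,985 is £13,195.50.
Year-to-date out-of-pocket would reach £3,204 + £13,195.50 = £16,399.50, above the £7,300 maximum, so the patient pays only £7,300 − £3,204 = £4,096.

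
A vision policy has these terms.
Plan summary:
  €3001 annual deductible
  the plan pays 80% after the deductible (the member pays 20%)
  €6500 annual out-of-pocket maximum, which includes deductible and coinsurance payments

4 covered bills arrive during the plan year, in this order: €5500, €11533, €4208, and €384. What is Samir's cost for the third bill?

Claim 1 (€5500): €3001 to deductible, leaving €2499; 20% of €2499 = €499.80. Member owes €3500.80 (running OOP €3500.80).
Claim 2 (€11533): deductible already satisfied, so member's share is 20% × €11533 = €2306.60. Member pays €2306.60; OOP now €5807.40.
Claim 3 (€4208): deductible already satisfied, so member's share is 20% × €4208 = €841.60. OOP would hit €6649 > €6500, so the cap limits the member to €6500 − €5807.40 = €692.60.

€692.60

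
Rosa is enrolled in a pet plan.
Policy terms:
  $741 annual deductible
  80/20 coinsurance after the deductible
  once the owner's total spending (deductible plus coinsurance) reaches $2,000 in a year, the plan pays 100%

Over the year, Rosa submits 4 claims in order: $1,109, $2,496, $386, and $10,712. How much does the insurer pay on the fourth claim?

$10,103

Bill 1, $1,109: deductible takes $741, $368 remains; owner's 20% is $73.60. Owner pays $814.60; OOP now $814.60. Insurer: $1,109 − $814.60 = $294.40.
Bill 2, $2,496: deductible already satisfied, so owner's share is 20% × $2,496 = $499.20. Owner owes $499.20 (running OOP $1,313.80). Insurer: $2,496 − $499.20 = $1,996.80.
Bill 3, $386: deductible met; 20% of $386 = $77.20. Owner pays $77.20; OOP now $1,391. Insurer: $386 − $77.20 = $308.80.
Bill 4, $10,712: deductible met; 20% of $10,712 = $2,142.40. OOP would hit $3,533.40 > $2,000, so the cap limits the owner to $2,000 − $1,391 = $609. Plan pays $10,712 − $609 = $10,103.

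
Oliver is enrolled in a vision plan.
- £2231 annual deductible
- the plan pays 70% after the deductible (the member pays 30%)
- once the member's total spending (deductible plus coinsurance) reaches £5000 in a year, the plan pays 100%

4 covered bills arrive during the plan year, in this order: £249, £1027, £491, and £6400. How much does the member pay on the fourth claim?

Bill 1, £249: entire amount goes to the deductible. Member pays £249; OOP now £249.
Bill 2, £1027: fully absorbed by the deductible. Member pays £1027; OOP now £1276.
Bill 3, £491: fully absorbed by the deductible. Member pays £491; OOP now £1767.
Bill 4, £6400: deductible takes £464, £5936 remains; 30% of £5936 = £1780.80. Member pays £2244.80; OOP now £4011.80.

£2244.80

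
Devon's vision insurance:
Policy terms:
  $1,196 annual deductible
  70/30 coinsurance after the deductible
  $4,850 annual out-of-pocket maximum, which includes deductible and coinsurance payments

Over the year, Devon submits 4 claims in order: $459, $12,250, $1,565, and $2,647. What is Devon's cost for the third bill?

$200.10

#1 ($459): fully absorbed by the deductible. Member owes $459 (running OOP $459).
#2 ($12,250): $737 finishes the deductible; $11,513 goes to coinsurance; 30% of $11,513 = $3,453.90. Member owes $4,190.90 (running OOP $4,649.90).
#3 ($1,565): deductible already satisfied, so member's share is 30% × $1,565 = $469.50. OOP would hit $5,119.40 > $4,850, so the cap limits the member to $4,850 − $4,649.90 = $200.10.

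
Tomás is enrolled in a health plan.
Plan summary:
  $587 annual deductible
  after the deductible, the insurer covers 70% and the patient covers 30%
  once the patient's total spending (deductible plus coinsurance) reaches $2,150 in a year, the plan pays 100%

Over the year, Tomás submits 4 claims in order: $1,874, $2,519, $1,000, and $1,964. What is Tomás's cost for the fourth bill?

#1 ($1,874): $587 to deductible, leaving $1,287; coinsurance $1,287 × 30% = $386.10. Patient owes $973.10 (running OOP $973.10).
#2 ($2,519): deductible met; 30% of $2,519 = $755.70. Patient owes $755.70 (running OOP $1,728.80).
#3 ($1,000): deductible already satisfied, so patient's share is 30% × $1,000 = $300. Cost to patient: $300. OOP to date $2,028.80.
#4 ($1,964): deductible met; 30% of $1,964 = $589.20. That would push OOP to $2,618, over the $2,150 cap, so patient pays $2,150 − $2,028.80 = $121.20.

$121.20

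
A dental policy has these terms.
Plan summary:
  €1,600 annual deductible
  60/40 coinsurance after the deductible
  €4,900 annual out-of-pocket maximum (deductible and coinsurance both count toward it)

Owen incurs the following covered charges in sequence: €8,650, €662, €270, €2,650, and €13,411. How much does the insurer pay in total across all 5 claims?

Claim 1 — €8,650: €1,600 finishes the deductible; €7,050 goes to coinsurance; coinsurance €7,050 × 40% = €2,820. Patient owes €4,420 (running OOP €4,420). Plan pays €8,650 − €4,420 = €4,230.
Claim 2 — €662: deductible met; 40% of €662 = €264.80. Patient pays €264.80; OOP now €4,684.80. Insurer: €662 − €264.80 = €397.20.
Claim 3 — €270: deductible met; 40% of €270 = €108. Patient pays €108; OOP now €4,792.80. Plan pays €270 − €108 = €162.
Claim 4 — €2,650: deductible already satisfied, so patient's share is 40% × €2,650 = €1,060. OOP would hit €5,852.80 > €4,900, so the cap limits the patient to €4,900 − €4,792.80 = €107.20. Insurer: €2,650 − €107.20 = €2,542.80.
Claim 5 — €13,411: deductible already satisfied, so patient's share is 40% × €13,411 = €5,364.40. That would push OOP to €10,264.40, over the €4,900 cap, so patient pays €4,900 − €4,900 = €0. Insurer: €13,411 − €0 = €13,411.
Insurer total = bills − patient's total = €25,643 − €4,900 = €20,743.

€20,743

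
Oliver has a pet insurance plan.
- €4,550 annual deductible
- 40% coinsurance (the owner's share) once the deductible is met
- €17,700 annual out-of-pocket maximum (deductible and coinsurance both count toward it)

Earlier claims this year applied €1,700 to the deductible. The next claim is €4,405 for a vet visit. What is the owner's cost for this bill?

Deductible still to meet: €4,550 − €1,700 = €2,850.
After the €2,850 deductible portion, €4,405 − €2,850 = €1,555 is subject to coinsurance.
Owner's 40% share of €1,555 is €622.
So the owner owes €2,850 + €622 = €3,472 before any cap.
Cumulative spending €1,700 + €3,472 = €5,172 stays under the €17,700 maximum.

€3,472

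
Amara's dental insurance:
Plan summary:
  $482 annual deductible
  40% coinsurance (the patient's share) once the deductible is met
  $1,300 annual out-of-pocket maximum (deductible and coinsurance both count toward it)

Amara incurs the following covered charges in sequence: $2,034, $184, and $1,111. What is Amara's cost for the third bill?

Bill 1, $2,034: $482 finishes the deductible; $1,552 goes to coinsurance; coinsurance $1,552 × 40% = $620.80. Patient pays $1,102.80; OOP now $1,102.80.
Bill 2, $184: deductible met; 40% of $184 = $73.60. Cost to patient: $73.60. OOP to date $1,176.40.
Bill 3, $1,111: deductible met; 40% of $1,111 = $444.40. Adding that to $1,176.40 gives $1,620.80, past the $1,300 cap; patient pays only $1,300 − $1,176.40 = $123.60.

$123.60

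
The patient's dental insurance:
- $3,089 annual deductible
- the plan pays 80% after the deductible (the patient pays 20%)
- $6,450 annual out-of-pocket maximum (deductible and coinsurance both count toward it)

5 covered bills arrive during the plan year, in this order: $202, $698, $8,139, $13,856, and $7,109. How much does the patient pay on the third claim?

$3,379

Claim 1 ($202): entire amount goes to the deductible. Patient owes $202 (running OOP $202).
Claim 2 ($698): fully absorbed by the deductible. Cost to patient: $698. OOP to date $900.
Claim 3 ($8,139): deductible takes $2,189, $5,950 remains; patient's 20% is $1,190. Patient pays $3,379; OOP now $4,279.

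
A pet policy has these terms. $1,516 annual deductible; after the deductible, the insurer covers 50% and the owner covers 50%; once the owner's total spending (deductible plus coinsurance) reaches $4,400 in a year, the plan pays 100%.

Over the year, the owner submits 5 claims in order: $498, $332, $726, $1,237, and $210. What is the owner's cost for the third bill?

$706

Claim 1 — $498: entire amount goes to the deductible. Cost to owner: $498. OOP to date $498.
Claim 2 — $332: all of it applies to the deductible. Owner pays $332; OOP now $830.
Claim 3 — $726: $686 to deductible, leaving $40; coinsurance $40 × 50% = $20. Owner pays $706; OOP now $1,536.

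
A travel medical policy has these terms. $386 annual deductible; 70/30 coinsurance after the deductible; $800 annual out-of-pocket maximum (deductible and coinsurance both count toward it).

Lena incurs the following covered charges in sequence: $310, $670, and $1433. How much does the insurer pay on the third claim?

$1197.20

Claim 1 ($310): entire amount goes to the deductible. Cost to traveler: $310. OOP to date $310. Insurer: $310 − $310 = $0.
Claim 2 ($670): $76 finishes the deductible; $594 goes to coinsurance; coinsurance $594 × 30% = $178.20. Cost to traveler: $254.20. OOP to date $564.20. Insurer: $670 − $254.20 = $415.80.
Claim 3 ($1433): deductible already satisfied, so traveler's share is 30% × $1433 = $429.90. Adding that to $564.20 gives $994.10, past the $800 cap; traveler pays only $800 − $564.20 = $235.80. Insurer: $1433 − $235.80 = $1197.20.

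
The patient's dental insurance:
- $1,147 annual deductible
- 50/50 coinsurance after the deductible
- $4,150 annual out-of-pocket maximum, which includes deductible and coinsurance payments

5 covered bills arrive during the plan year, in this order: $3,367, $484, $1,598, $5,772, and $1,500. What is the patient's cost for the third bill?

$799

Bill 1, $3,367: deductible takes $1,147, $2,220 remains; 50% of $2,220 = $1,110. Patient owes $2,257 (running OOP $2,257).
Bill 2, $484: 50% coinsurance on $484 = $242. Patient owes $242 (running OOP $2,499).
Bill 3, $1,598: deductible met; 50% of $1,598 = $799. Patient pays $799; OOP now $3,298.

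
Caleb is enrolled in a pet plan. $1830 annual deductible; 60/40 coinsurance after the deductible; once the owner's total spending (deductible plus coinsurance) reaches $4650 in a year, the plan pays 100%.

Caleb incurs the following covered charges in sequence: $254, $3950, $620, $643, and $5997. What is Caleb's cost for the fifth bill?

Bill 1, $254: entire amount goes to the deductible. Owner owes $254 (running OOP $254).
Bill 2, $3950: deductible takes $1576, $2374 remains; 40% of $2374 = $949.60. Cost to owner: $2525.60. OOP to date $2779.60.
Bill 3, $620: deductible already satisfied, so owner's share is 40% × $620 = $248. Owner pays $248; OOP now $3027.60.
Bill 4, $643: 40% coinsurance on $643 = $257.20. Owner pays $257.20; OOP now $3284.80.
Bill 5, $5997: deductible met; 40% of $5997 = $2398.80. OOP would hit $5683.60 > $4650, so the cap limits the owner to $4650 − $3284.80 = $1365.20.

$1365.20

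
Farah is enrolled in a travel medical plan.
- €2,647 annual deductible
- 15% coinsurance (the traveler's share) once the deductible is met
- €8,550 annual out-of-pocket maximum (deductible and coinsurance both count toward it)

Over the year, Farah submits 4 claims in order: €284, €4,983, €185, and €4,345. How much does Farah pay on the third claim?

Bill 1, €284: fully absorbed by the deductible. Traveler pays €284; OOP now €284.
Bill 2, €4,983: deductible takes €2,363, €2,620 remains; 15% of €2,620 = €393. Traveler owes €2,756 (running OOP €3,040).
Bill 3, €185: deductible met; 15% of €185 = €27.75. Cost to traveler: €27.75. OOP to date €3,067.75.

€27.75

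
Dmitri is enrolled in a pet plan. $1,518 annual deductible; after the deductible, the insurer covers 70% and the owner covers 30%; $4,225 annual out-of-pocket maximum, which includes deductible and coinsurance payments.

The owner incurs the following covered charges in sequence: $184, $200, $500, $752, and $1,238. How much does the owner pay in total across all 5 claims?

Bill 1, $184: fully absorbed by the deductible. Cost to owner: $184. OOP to date $184.
Bill 2, $200: fully absorbed by the deductible. Owner pays $200; OOP now $384.
Bill 3, $500: entire amount goes to the deductible. Owner pays $500; OOP now $884.
Bill 4, $752: deductible takes $634, $118 remains; owner's 30% is $35.40. Owner pays $669.40; OOP now $1,553.40.
Bill 5, $1,238: 30% coinsurance on $1,238 = $371.40. Cost to owner: $371.40. OOP to date $1,924.80.
Summing the owner's payments: $184 + $200 + $500 + $669.40 + $371.40 = $1,924.80.

$1,924.80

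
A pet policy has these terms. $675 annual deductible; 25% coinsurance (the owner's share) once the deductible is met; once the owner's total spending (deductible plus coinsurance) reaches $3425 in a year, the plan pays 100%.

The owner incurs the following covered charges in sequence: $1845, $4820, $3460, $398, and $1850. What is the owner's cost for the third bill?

Claim 1 — $1845: $675 to deductible, leaving $1170; owner's 25% is $292.50. Cost to owner: $967.50. OOP to date $967.50.
Claim 2 — $4820: deductible met; 25% of $4820 = $1205. Cost to owner: $1205. OOP to date $2172.50.
Claim 3 — $3460: deductible already satisfied, so owner's share is 25% × $3460 = $865. Cost to owner: $865. OOP to date $3037.50.

$865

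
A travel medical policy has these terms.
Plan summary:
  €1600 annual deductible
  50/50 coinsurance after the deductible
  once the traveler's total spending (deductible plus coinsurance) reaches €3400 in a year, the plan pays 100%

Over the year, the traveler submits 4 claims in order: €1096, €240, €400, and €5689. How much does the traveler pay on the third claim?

Claim 1 — €1096: all of it applies to the deductible. Traveler owes €1096 (running OOP €1096).
Claim 2 — €240: entire amount goes to the deductible. Traveler owes €240 (running OOP €1336).
Claim 3 — €400: €264 finishes the deductible; €136 goes to coinsurance; 50% of €136 = €68. Cost to traveler: €332. OOP to date €1668.

€332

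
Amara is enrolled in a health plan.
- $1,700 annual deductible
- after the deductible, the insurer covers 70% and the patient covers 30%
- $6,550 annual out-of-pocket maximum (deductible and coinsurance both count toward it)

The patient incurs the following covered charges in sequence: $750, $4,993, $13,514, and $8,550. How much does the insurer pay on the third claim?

$9,876.90

#1 ($750): fully absorbed by the deductible. Patient pays $750; OOP now $750. Insurer: $750 − $750 = $0.
#2 ($4,993): deductible takes $950, $4,043 remains; 30% of $4,043 = $1,212.90. Cost to patient: $2,162.90. OOP to date $2,912.90. Plan pays $4,993 − $2,162.90 = $2,830.10.
#3 ($13,514): 30% coinsurance on $13,514 = $4,054.20. Adding that to $2,912.90 gives $6,967.10, past the $6,550 cap; patient pays only $6,550 − $2,912.90 = $3,637.10. Insurer: $13,514 − $3,637.10 = $9,876.90.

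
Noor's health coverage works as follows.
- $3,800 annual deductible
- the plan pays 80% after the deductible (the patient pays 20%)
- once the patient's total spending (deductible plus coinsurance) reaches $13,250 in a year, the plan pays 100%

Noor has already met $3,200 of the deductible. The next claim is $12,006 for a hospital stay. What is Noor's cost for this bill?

$2,881.20

Deductible still to meet: $3,800 − $3,200 = $600.
After the $600 deductible portion, $12,006 − $600 = $11,406 is subject to coinsurance.
20% of $11,406 = $2,281.20 falls to the patient.
Patient responsibility before any cap: $600 + $2,281.20 = $2,881.20.
Total out-of-pocket so far would be $3,200 + $2,881.20 = $6,081.20, below the $13,250 cap — no reduction.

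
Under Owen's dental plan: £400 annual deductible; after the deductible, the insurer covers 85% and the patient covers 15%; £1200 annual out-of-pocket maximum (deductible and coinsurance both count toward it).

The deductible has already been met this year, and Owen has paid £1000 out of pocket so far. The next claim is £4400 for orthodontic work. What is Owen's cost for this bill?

With the deductible met, the entire £4400 is subject to coinsurance.
Coinsurance: £4400 × 15% = £660.
That would bring total out-of-pocket to £1660, past the £1200 cap. The patient is capped at £1200 − £1000 = £200 on this claim.

£200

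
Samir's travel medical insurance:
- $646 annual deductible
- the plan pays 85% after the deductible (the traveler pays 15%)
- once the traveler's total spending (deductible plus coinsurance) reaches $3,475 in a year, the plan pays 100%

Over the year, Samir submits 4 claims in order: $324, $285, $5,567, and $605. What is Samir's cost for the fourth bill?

$90.75

Bill 1, $324: all of it applies to the deductible. Traveler owes $324 (running OOP $324).
Bill 2, $285: all of it applies to the deductible. Traveler pays $285; OOP now $609.
Bill 3, $5,567: $37 to deductible, leaving $5,530; traveler's 15% is $829.50. Traveler pays $866.50; OOP now $1,475.50.
Bill 4, $605: deductible already satisfied, so traveler's share is 15% × $605 = $90.75. Traveler pays $90.75; OOP now $1,566.25.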